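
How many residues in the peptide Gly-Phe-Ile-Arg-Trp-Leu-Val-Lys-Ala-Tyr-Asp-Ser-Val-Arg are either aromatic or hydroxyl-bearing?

4

Aromatic: F, W, Y. Hydroxyl-bearing: S, T, Y.
Aromatic residues here: Phe2, Trp5, Tyr10 (3).
Hydroxyl-bearing residues here: Tyr10, Ser12 (2).
Y is in both groups, so the 1 Y residue must not be double-counted.
Total = 3 + 2 − 1 = 4.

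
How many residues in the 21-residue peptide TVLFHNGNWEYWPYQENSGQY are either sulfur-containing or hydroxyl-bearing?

5

Sulfur-containing: C, M. Hydroxyl-bearing: S, T, Y.
Sulfur-containing residues here: none (0).
Hydroxyl-bearing residues here: T1, Y11, Y14, S18, Y21 (5).
The two groups share no amino acid, so total = 0 + 5 = 5.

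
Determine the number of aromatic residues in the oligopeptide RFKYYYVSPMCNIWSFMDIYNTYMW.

9

Phenylalanine (F), tryptophan (W), and tyrosine (Y) have aromatic ring side chains.
Matching residues: F2, Y4, Y5, Y6, W14, F16, Y20, Y23, W25.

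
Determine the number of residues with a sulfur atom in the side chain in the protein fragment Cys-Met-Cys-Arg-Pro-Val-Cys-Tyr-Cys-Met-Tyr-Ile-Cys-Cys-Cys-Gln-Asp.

Only Cys (C) and Met (M) have a sulfur atom in the side chain.
Matching residues: Cys1, Met2, Cys3, Cys7, Cys9, Met10, Cys13, Cys14, Cys15.

9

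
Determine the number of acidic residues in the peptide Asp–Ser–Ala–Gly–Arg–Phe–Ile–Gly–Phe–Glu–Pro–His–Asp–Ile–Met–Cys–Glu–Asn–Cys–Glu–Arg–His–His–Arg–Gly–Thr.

5

The acidic residues are Asp (D) and Glu (E), whose side chains end in a carboxylate group.
Matching residues: Asp1, Glu10, Asp13, Glu17, Glu20.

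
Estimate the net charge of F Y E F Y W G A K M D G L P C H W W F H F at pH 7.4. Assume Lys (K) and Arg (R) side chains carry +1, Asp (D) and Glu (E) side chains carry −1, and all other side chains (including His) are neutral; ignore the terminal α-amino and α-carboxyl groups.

Positive (K, R): K9 → +1.
Negative (D, E): E3, D11 → −2.
Net charge = (+1) + (−2) = −1.

-1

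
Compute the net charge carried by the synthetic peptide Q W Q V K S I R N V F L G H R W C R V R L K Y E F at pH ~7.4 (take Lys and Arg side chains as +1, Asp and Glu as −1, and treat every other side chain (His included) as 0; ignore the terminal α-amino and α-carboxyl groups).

Positive (K, R): K5, R8, R15, R18, R20, K22 → +6.
Negative (D, E): E24 → −1.
Net charge = (+6) + (−1) = +5.

+5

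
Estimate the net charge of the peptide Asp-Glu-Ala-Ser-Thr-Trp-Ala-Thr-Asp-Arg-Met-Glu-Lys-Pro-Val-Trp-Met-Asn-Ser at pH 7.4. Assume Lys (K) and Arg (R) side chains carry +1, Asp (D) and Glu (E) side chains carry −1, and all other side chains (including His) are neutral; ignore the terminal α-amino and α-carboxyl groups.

-2

Positive (K, R): Arg10, Lys13 → +2.
Negative (D, E): Asp1, Glu2, Asp9, Glu12 → −4.
Net charge = (+2) + (−4) = −2.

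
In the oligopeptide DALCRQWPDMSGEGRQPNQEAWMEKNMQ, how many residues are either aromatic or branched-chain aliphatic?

3

Aromatic: F, W, Y. Branched-chain aliphatic: I, L, V.
Aromatic residues here: W7, W22 (2).
Branched-chain aliphatic residues here: L3 (1).
The two groups share no amino acid, so total = 2 + 1 = 3.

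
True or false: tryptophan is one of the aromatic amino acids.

True

F, W, and Y each carry an aromatic ring on the side chain.
Tryptophan is in this group.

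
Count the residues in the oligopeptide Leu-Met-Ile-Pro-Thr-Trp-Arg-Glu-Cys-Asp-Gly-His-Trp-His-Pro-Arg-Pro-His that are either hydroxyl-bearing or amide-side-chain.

1

Hydroxyl-bearing: S, T, Y. Amide-side-chain: N, Q.
Hydroxyl-bearing residues here: Thr5 (1).
Amide-side-chain residues here: none (0).
The two groups share no amino acid, so total = 1 + 0 = 1.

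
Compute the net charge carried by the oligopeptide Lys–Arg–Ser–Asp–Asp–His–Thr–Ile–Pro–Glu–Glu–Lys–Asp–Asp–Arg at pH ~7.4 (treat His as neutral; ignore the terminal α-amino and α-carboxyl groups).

At pH ~7.4 the Lys and Arg side chains are protonated (+1), the Asp and Glu side chains are deprotonated (−1), and with His taken as neutral all other side chains carry no charge.
Positive (K, R): Lys1, Arg2, Lys12, Arg15 → +4.
Negative (D, E): Asp4, Asp5, Glu10, Glu11, Asp13, Asp14 → −6.
Net charge = (+4) + (−6) = −2.

-2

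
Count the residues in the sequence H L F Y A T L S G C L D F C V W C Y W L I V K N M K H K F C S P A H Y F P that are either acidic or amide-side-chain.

Acidic: D, E. Amide-side-chain: N, Q.
Acidic residues here: D12 (1).
Amide-side-chain residues here: N24 (1).
The two groups share no amino acid, so total = 1 + 1 = 2.

2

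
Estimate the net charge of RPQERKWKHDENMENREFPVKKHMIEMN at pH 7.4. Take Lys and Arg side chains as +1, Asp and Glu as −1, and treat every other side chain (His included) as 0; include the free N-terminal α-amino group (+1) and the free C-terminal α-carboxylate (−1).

+1

Positive (K, R): R1, R5, K6, K8, R16, K21, K22 → +7.
Negative (D, E): E4, D10, E11, E14, E17, E26 → −6.
The N-terminus (+1) and C-terminus (−1) cancel.
Net charge = (+7) + (−6) = +1.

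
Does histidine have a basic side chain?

The basic amino acids are Lys (K), Arg (R), and His (H).
Histidine is in this group.

Yes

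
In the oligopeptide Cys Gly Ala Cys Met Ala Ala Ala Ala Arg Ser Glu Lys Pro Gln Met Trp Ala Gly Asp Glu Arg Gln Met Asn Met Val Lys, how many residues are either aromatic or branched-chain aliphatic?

2

Aromatic: F, W, Y. Branched-chain aliphatic: I, L, V.
Aromatic residues here: Trp17 (1).
Branched-chain aliphatic residues here: Val27 (1).
The two groups share no amino acid, so total = 1 + 1 = 2.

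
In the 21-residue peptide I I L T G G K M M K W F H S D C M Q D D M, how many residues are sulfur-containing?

5

Only Cys (C) and Met (M) have a sulfur atom in the side chain.
Matching residues: M8, M9, C16, M17, M21.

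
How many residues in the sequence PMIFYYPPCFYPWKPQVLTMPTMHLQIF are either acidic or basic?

2

Acidic: D, E. Basic: H, K, R.
Acidic residues here: none (0).
Basic residues here: K14, H24 (2).
The two groups share no amino acid, so total = 0 + 2 = 2.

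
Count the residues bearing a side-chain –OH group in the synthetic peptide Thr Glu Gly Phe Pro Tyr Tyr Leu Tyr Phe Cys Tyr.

5

Serine (S), threonine (T), and tyrosine (Y) each carry a hydroxyl group on the side chain.
Matching residues: Thr1, Tyr6, Tyr7, Tyr9, Tyr12.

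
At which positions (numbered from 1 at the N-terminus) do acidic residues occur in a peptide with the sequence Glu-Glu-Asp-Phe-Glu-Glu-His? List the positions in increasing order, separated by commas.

1, 2, 3, 5, 6

Only D (aspartate) and E (glutamate) carry a side-chain carboxylic acid.
Matching residues: Glu1, Glu2, Asp3, Glu5, Glu6.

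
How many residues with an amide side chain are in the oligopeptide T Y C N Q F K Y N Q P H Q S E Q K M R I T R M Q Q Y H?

8

Asparagine (N) and glutamine (Q) have uncharged amide side chains.
Matching residues: N4, Q5, N9, Q10, Q13, Q16, Q24, Q25.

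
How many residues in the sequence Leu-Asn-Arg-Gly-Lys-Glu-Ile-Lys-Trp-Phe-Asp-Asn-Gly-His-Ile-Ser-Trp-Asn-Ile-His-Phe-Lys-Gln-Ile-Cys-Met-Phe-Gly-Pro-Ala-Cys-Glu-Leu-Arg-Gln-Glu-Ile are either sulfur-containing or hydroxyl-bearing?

4

Sulfur-containing: C, M. Hydroxyl-bearing: S, T, Y.
Sulfur-containing residues here: Cys25, Met26, Cys31 (3).
Hydroxyl-bearing residues here: Ser16 (1).
The two groups share no amino acid, so total = 3 + 1 = 4.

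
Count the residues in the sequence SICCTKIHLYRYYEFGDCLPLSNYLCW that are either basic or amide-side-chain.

Basic: H, K, R. Amide-side-chain: N, Q.
Basic residues here: K6, H8, R11 (3).
Amide-side-chain residues here: N23 (1).
The two groups share no amino acid, so total = 3 + 1 = 4.

4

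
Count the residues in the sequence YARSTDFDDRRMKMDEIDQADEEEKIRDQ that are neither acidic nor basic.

12

Acidic: D, E. Basic: K, R, H. All other residues are neither.
Matching residues: Y1, A2, S4, T5, F7, M12, M14, I17, Q19, A20, I26, Q29.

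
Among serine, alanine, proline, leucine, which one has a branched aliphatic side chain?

leucine

V, L, and I make up the branched-chain aliphatic group.
Of the listed options, only leucine belongs to this group.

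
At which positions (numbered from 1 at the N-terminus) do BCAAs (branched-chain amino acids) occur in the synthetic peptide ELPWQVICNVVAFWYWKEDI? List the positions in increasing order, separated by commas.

2, 6, 7, 10, 11, 20

V, L, and I make up the branched-chain aliphatic group.
Matching residues: L2, V6, I7, V10, V11, I20.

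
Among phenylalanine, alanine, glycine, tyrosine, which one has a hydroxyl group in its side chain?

tyrosine

Serine (S), threonine (T), and tyrosine (Y) each carry a hydroxyl group on the side chain.
Of the listed options, only tyrosine belongs to this group.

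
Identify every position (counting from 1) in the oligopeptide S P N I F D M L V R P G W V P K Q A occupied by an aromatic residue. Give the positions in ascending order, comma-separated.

The aromatic amino acids are Phe (F, benzyl), Trp (W, indole), and Tyr (Y, phenol).
Matching residues: F5, W13.

5, 13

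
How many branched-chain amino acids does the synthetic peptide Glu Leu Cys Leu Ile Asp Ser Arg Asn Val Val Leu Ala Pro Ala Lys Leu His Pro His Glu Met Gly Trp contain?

Valine (V), leucine (L), and isoleucine (I) are the branched-chain amino acids.
Matching residues: Leu2, Leu4, Ile5, Val10, Val11, Leu12, Leu17.

7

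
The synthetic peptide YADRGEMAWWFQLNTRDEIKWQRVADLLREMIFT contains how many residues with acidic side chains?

The acidic residues are Asp (D) and Glu (E), whose side chains end in a carboxylate group.
Matching residues: D3, E6, D17, E18, D26, E30.

6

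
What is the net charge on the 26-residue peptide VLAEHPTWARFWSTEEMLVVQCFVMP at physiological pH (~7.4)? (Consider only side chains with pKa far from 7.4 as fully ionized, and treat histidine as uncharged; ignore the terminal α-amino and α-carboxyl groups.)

The side chains ionized at physiological pH are Lys/Arg (+1) and Asp/Glu (−1); with His treated as neutral, nothing else contributes.
Positive (K, R): R10 → +1.
Negative (D, E): E4, E15, E16 → −3.
Net charge = (+1) + (−3) = −2.

-2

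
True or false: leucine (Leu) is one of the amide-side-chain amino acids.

The amide-side-chain residues are Asn (N) and Gln (Q).
Leucine is not in this group.

False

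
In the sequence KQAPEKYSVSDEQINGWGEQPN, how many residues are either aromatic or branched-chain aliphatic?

4

Aromatic: F, W, Y. Branched-chain aliphatic: I, L, V.
Aromatic residues here: Y7, W17 (2).
Branched-chain aliphatic residues here: V9, I14 (2).
The two groups share no amino acid, so total = 2 + 2 = 4.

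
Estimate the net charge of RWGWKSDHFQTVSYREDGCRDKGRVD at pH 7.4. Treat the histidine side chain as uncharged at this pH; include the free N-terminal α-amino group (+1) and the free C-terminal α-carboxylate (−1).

Near pH 7.4, K and R contribute +1 each, D and E contribute −1 each, and every other side chain (His included, as stated) is uncharged.
Positive (K, R): R1, K5, R15, R20, K22, R24 → +6.
Negative (D, E): D7, E16, D17, D21, D26 → −5.
The N-terminus (+1) and C-terminus (−1) cancel.
Net charge = (+6) + (−5) = +1.

+1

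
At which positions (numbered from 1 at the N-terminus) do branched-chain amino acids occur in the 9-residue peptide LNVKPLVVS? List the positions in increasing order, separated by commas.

V, L, and I make up the branched-chain aliphatic group.
Matching residues: L1, V3, L6, V7, V8.

1, 3, 6, 7, 8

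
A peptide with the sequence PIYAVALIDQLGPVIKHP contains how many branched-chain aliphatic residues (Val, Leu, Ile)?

Matching residues: I2, V5, L7, I8, L11, V14, I15.

7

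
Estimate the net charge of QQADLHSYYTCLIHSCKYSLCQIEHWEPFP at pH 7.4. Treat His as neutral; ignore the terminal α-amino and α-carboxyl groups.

-2

At pH ~7.4 the Lys and Arg side chains are protonated (+1), the Asp and Glu side chains are deprotonated (−1), and with His taken as neutral all other side chains carry no charge.
Positive (K, R): K17 → +1.
Negative (D, E): D4, E24, E27 → −3.
Net charge = (+1) + (−3) = −2.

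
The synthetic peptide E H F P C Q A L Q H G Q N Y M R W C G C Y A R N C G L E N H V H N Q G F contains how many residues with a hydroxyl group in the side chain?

2

Serine (S), threonine (T), and tyrosine (Y) each carry a hydroxyl group on the side chain.
Matching residues: Y14, Y21.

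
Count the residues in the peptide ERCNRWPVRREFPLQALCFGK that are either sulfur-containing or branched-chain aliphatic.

Sulfur-containing: C, M. Branched-chain aliphatic: I, L, V.
Sulfur-containing residues here: C3, C18 (2).
Branched-chain aliphatic residues here: V8, L14, L17 (3).
The two groups share no amino acid, so total = 2 + 3 = 5.

5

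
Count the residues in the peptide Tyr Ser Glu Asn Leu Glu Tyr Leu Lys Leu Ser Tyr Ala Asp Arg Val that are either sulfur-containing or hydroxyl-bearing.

Sulfur-containing: C, M. Hydroxyl-bearing: S, T, Y.
Sulfur-containing residues here: none (0).
Hydroxyl-bearing residues here: Tyr1, Ser2, Tyr7, Ser11, Tyr12 (5).
The two groups share no amino acid, so total = 0 + 5 = 5.

5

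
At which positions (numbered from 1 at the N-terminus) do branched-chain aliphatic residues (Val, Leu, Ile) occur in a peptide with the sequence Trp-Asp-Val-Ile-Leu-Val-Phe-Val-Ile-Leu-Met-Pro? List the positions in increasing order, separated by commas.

Matching residues: Val3, Ile4, Leu5, Val6, Val8, Ile9, Leu10.

3, 4, 5, 6, 8, 9, 10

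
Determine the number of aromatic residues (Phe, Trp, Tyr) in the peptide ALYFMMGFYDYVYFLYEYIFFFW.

13

Matching residues: Y3, F4, F8, Y9, Y11, Y13, F14, Y16, Y18, F20, F21, F22, W23.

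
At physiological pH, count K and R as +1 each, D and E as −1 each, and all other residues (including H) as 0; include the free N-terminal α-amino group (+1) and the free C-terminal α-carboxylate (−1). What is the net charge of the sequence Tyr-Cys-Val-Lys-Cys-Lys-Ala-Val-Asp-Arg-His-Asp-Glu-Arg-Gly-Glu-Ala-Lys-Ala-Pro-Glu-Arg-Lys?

Positive (K, R): Lys4, Lys6, Arg10, Arg14, Lys18, Arg22, Lys23 → +7.
Negative (D, E): Asp9, Asp12, Glu13, Glu16, Glu21 → −5.
The N-terminus (+1) and C-terminus (−1) cancel.
Net charge = (+7) + (−5) = +2.

+2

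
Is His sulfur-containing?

No

Cysteine (C, thiol) and methionine (M, thioether) are the two sulfur-containing amino acids.
Histidine is not in this group.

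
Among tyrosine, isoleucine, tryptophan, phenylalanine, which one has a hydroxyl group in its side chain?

Serine (S), threonine (T), and tyrosine (Y) each carry a hydroxyl group on the side chain.
Of the listed options, only tyrosine belongs to this group.

tyrosine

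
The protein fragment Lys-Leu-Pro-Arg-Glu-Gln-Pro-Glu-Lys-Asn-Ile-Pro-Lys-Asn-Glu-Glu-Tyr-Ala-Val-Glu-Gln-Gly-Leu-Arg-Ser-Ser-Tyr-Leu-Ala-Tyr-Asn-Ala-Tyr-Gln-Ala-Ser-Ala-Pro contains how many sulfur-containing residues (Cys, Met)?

None of the 38 residues belong to this group.

0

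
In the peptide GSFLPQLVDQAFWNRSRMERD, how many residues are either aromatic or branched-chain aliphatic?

Aromatic: F, W, Y. Branched-chain aliphatic: I, L, V.
Aromatic residues here: F3, F12, W13 (3).
Branched-chain aliphatic residues here: L4, L7, V8 (3).
The two groups share no amino acid, so total = 3 + 3 = 6.

6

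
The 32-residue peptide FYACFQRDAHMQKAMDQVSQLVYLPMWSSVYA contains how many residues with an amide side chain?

4

Only N (asparagine) and Q (glutamine) carry a side-chain carboxamide.
Matching residues: Q6, Q12, Q17, Q20.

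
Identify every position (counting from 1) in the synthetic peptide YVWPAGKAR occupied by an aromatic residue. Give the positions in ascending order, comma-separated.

1, 3

The aromatic amino acids are Phe (F, benzyl), Trp (W, indole), and Tyr (Y, phenol).
Matching residues: Y1, W3.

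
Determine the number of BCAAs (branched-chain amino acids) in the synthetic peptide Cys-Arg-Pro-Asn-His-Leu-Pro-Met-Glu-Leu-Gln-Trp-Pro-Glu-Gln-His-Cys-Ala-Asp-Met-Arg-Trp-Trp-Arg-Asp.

2

The BCAAs are Val, Leu, and Ile — aliphatic side chains with a branch point.
Matching residues: Leu6, Leu10.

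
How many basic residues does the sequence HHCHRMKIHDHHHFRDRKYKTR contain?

14

K, R, and H are the three residues with basic side chains (ε-amine, guanidinium, and imidazole respectively).
Matching residues: H1, H2, H4, R5, K7, H9, H11, H12, H13, R15, R17, K18, K20, R22.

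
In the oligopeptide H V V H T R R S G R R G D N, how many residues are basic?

6

Lysine (K), arginine (R), and histidine (H) have basic, nitrogen-containing side chains.
Matching residues: H1, H4, R6, R7, R10, R11.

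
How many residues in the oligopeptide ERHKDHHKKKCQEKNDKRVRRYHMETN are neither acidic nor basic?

Acidic: D, E. Basic: K, R, H. All other residues are neither.
Matching residues: C11, Q12, N15, V19, Y22, M24, T26, N27.

8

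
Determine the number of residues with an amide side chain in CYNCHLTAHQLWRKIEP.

2

The amide-side-chain residues are Asn (N) and Gln (Q).
Matching residues: N3, Q10.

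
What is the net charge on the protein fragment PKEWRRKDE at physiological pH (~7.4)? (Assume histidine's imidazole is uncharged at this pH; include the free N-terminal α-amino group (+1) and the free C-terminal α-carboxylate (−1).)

+1

Near pH 7.4, K and R contribute +1 each, D and E contribute −1 each, and every other side chain (His included, as stated) is uncharged.
Positive (K, R): K2, R5, R6, K7 → +4.
Negative (D, E): E3, D8, E9 → −3.
The N-terminus (+1) and C-terminus (−1) cancel.
Net charge = (+4) + (−3) = +1.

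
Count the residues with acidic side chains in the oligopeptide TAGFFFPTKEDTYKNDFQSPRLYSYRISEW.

Only D (aspartate) and E (glutamate) carry a side-chain carboxylic acid.
Matching residues: E10, D11, D16, E29.

4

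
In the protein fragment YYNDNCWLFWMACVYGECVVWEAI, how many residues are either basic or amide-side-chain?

Basic: H, K, R. Amide-side-chain: N, Q.
Basic residues here: none (0).
Amide-side-chain residues here: N3, N5 (2).
The two groups share no amino acid, so total = 0 + 2 = 2.

2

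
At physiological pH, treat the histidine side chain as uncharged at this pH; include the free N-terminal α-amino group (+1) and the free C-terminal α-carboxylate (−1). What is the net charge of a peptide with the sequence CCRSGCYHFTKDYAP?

At pH ~7.4 the Lys and Arg side chains are protonated (+1), the Asp and Glu side chains are deprotonated (−1), and with His taken as neutral all other side chains carry no charge.
Positive (K, R): R3, K11 → +2.
Negative (D, E): D12 → −1.
The N-terminus (+1) and C-terminus (−1) cancel.
Net charge = (+2) + (−1) = +1.

+1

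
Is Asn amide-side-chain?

Yes

The amide-side-chain residues are Asn (N) and Gln (Q).
Asparagine is in this group.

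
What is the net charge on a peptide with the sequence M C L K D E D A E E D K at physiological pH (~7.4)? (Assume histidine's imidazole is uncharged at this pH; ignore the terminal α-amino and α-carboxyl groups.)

-4

At pH ~7.4 the Lys and Arg side chains are protonated (+1), the Asp and Glu side chains are deprotonated (−1), and with His taken as neutral all other side chains carry no charge.
Positive (K, R): K4, K12 → +2.
Negative (D, E): D5, E6, D7, E9, E10, D11 → −6.
Net charge = (+2) + (−6) = −4.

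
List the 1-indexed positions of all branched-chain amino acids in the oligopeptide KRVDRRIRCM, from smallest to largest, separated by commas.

3, 7

Valine (V), leucine (L), and isoleucine (I) are the branched-chain amino acids.
Matching residues: V3, I7.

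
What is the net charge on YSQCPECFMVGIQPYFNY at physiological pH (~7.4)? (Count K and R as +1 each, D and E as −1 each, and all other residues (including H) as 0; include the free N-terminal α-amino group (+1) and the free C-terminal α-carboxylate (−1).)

Positive (K, R): none → +0.
Negative (D, E): E6 → −1.
The N-terminus (+1) and C-terminus (−1) cancel.
Net charge = (+0) + (−1) = −1.

-1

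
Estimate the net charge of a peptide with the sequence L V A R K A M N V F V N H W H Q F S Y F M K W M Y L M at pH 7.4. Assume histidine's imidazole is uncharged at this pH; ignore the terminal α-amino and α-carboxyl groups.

At pH ~7.4 the Lys and Arg side chains are protonated (+1), the Asp and Glu side chains are deprotonated (−1), and with His taken as neutral all other side chains carry no charge.
Positive (K, R): R4, K5, K22 → +3.
Negative (D, E): none → −0.
Net charge = (+3) + (−0) = +3.

+3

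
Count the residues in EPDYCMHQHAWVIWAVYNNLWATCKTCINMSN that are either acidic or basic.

Acidic: D, E. Basic: H, K, R.
Acidic residues here: E1, D3 (2).
Basic residues here: H7, H9, K25 (3).
The two groups share no amino acid, so total = 2 + 3 = 5.

5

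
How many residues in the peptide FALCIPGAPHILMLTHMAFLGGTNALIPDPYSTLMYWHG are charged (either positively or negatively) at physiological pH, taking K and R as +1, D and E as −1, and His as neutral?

Charged side chains at pH ~7.4: K, R (positive); D, E (negative).
Matching residues: D29.

1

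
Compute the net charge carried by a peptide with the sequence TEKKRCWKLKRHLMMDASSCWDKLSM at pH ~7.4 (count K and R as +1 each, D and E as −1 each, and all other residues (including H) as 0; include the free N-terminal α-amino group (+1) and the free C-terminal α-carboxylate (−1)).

+4

Positive (K, R): K3, K4, R5, K8, K10, R11, K23 → +7.
Negative (D, E): E2, D16, D22 → −3.
The N-terminus (+1) and C-terminus (−1) cancel.
Net charge = (+7) + (−3) = +4.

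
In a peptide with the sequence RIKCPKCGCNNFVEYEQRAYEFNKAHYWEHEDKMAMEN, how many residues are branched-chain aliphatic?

2

V, L, and I make up the branched-chain aliphatic group.
Matching residues: I2, V13.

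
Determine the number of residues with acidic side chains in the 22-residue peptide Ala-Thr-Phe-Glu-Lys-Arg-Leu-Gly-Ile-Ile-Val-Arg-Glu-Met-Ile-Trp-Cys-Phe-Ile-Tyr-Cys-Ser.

2

Only D (aspartate) and E (glutamate) carry a side-chain carboxylic acid.
Matching residues: Glu4, Glu13.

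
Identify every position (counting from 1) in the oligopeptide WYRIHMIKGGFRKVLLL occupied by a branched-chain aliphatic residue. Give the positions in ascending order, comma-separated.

V, L, and I make up the branched-chain aliphatic group.
Matching residues: I4, I7, V14, L15, L16, L17.

4, 7, 14, 15, 16, 17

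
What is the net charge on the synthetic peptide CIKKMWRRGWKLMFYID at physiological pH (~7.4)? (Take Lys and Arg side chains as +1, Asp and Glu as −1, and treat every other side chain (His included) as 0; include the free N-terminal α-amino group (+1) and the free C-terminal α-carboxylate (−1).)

Positive (K, R): K3, K4, R7, R8, K11 → +5.
Negative (D, E): D17 → −1.
The N-terminus (+1) and C-terminus (−1) cancel.
Net charge = (+5) + (−1) = +4.

+4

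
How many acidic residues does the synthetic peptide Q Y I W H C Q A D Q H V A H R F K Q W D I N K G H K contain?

Only D (aspartate) and E (glutamate) carry a side-chain carboxylic acid.
Matching residues: D9, D20.

2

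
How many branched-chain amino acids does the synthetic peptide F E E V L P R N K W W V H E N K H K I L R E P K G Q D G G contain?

Valine (V), leucine (L), and isoleucine (I) are the branched-chain amino acids.
Matching residues: V4, L5, V12, I19, L20.

5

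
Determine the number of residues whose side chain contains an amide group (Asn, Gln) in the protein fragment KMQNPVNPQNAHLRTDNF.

6

Matching residues: Q3, N4, N7, Q9, N10, N17.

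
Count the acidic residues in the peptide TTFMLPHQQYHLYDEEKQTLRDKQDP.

5

Aspartate (D) and glutamate (E) have carboxylic-acid side chains and are the acidic amino acids.
Matching residues: D14, E15, E16, D22, D25.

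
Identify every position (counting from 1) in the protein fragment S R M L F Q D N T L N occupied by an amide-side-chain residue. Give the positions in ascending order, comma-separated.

Matching residues: Q6, N8, N11.

6, 8, 11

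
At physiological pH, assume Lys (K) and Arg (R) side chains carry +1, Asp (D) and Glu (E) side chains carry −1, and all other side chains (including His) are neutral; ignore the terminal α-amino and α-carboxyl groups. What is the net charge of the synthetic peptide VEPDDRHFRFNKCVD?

-1

Positive (K, R): R6, R9, K12 → +3.
Negative (D, E): E2, D4, D5, D15 → −4.
Net charge = (+3) + (−4) = −1.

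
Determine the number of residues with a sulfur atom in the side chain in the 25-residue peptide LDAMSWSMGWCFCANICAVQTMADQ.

Cysteine (C, thiol) and methionine (M, thioether) are the two sulfur-containing amino acids.
Matching residues: M4, M8, C11, C13, C17, M22.

6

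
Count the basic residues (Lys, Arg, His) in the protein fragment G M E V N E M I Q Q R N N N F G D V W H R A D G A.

Matching residues: R11, H20, R21.

3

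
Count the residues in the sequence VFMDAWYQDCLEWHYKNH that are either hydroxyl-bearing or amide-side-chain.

Hydroxyl-bearing: S, T, Y. Amide-side-chain: N, Q.
Hydroxyl-bearing residues here: Y7, Y15 (2).
Amide-side-chain residues here: Q8, N17 (2).
The two groups share no amino acid, so total = 2 + 2 = 4.

4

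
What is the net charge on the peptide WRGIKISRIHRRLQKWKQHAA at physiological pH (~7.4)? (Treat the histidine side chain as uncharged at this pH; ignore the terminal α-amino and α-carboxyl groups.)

The side chains ionized at physiological pH are Lys/Arg (+1) and Asp/Glu (−1); with His treated as neutral, nothing else contributes.
Positive (K, R): R2, K5, R8, R11, R12, K15, K17 → +7.
Negative (D, E): none → −0.
Net charge = (+7) + (−0) = +7.

+7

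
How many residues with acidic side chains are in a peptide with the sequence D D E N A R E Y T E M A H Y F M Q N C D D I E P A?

8

Aspartate (D) and glutamate (E) have carboxylic-acid side chains and are the acidic amino acids.
Matching residues: D1, D2, E3, E7, E10, D20, D21, E23.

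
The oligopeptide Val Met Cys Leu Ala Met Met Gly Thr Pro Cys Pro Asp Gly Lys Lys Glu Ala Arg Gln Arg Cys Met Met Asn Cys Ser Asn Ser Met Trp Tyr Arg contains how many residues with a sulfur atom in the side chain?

The sulfur-bearing residues are cysteine (–SH) and methionine (–S–CH₃).
Matching residues: Met2, Cys3, Met6, Met7, Cys11, Cys22, Met23, Met24, Cys26, Met30.

10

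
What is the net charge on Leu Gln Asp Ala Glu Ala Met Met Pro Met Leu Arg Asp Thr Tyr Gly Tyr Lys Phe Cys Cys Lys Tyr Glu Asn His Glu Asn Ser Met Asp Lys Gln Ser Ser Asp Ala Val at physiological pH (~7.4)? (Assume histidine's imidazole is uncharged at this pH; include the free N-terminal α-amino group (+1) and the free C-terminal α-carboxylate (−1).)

At pH ~7.4 the Lys and Arg side chains are protonated (+1), the Asp and Glu side chains are deprotonated (−1), and with His taken as neutral all other side chains carry no charge.
Positive (K, R): Arg12, Lys18, Lys22, Lys32 → +4.
Negative (D, E): Asp3, Glu5, Asp13, Glu24, Glu27, Asp31, Asp36 → −7.
The N-terminus (+1) and C-terminus (−1) cancel.
Net charge = (+4) + (−7) = −3.

-3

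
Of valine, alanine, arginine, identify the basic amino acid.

arginine

Lysine (K), arginine (R), and histidine (H) have basic, nitrogen-containing side chains.
Of the listed options, only arginine belongs to this group.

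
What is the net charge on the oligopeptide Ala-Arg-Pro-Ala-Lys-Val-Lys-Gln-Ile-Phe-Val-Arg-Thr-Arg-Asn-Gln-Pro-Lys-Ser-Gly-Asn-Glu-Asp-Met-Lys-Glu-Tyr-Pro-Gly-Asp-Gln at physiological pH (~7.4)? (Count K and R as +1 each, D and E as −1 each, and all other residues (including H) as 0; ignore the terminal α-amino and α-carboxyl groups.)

Positive (K, R): Arg2, Lys5, Lys7, Arg12, Arg14, Lys18, Lys25 → +7.
Negative (D, E): Glu22, Asp23, Glu26, Asp30 → −4.
Net charge = (+7) + (−4) = +3.

+3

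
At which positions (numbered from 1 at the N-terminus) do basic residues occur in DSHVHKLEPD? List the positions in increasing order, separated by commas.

The basic amino acids are Lys (K), Arg (R), and His (H).
Matching residues: H3, H5, K6.

3, 5, 6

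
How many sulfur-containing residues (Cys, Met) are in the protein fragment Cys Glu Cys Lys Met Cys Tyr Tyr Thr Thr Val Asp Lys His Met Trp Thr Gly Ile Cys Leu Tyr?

Matching residues: Cys1, Cys3, Met5, Cys6, Met15, Cys20.

6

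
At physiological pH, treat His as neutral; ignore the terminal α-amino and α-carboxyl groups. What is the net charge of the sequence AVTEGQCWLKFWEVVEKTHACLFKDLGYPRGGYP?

Near pH 7.4, K and R contribute +1 each, D and E contribute −1 each, and every other side chain (His included, as stated) is uncharged.
Positive (K, R): K10, K17, K24, R30 → +4.
Negative (D, E): E4, E13, E16, D25 → −4.
Net charge = (+4) + (−4) = 0.

0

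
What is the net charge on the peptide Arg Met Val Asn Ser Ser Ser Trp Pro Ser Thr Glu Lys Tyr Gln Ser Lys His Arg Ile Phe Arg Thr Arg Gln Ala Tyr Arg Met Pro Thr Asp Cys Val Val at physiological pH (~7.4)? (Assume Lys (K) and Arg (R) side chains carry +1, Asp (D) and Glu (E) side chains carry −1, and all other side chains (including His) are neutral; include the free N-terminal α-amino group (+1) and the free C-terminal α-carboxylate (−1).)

+5

Positive (K, R): Arg1, Lys13, Lys17, Arg19, Arg22, Arg24, Arg28 → +7.
Negative (D, E): Glu12, Asp32 → −2.
The N-terminus (+1) and C-terminus (−1) cancel.
Net charge = (+7) + (−2) = +5.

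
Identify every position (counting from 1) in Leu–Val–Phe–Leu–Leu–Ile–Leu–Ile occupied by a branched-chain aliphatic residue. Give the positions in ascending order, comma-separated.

V, L, and I make up the branched-chain aliphatic group.
Matching residues: Leu1, Val2, Leu4, Leu5, Ile6, Leu7, Ile8.

1, 2, 4, 5, 6, 7, 8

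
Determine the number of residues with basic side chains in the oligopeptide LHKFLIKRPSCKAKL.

6

Lysine (K), arginine (R), and histidine (H) have basic, nitrogen-containing side chains.
Matching residues: H2, K3, K7, R8, K12, K14.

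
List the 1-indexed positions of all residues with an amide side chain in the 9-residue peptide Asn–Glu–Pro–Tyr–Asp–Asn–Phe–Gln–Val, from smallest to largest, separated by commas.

1, 6, 8

Only N (asparagine) and Q (glutamine) carry a side-chain carboxamide.
Matching residues: Asn1, Asn6, Gln8.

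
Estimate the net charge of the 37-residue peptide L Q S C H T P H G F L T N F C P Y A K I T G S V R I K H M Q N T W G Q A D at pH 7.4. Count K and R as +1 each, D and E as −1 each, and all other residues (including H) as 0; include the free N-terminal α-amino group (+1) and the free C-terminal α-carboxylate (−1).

+2

Positive (K, R): K19, R25, K27 → +3.
Negative (D, E): D37 → −1.
The N-terminus (+1) and C-terminus (−1) cancel.
Net charge = (+3) + (−1) = +2.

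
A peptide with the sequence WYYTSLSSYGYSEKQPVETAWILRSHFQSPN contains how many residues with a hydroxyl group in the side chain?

12

The –OH-bearing residues are Ser, Thr (aliphatic alcohols), and Tyr (phenol).
Matching residues: Y2, Y3, T4, S5, S7, S8, Y9, Y11, S12, T19, S25, S29.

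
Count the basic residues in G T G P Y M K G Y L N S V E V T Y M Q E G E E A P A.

1

Lysine (K), arginine (R), and histidine (H) have basic, nitrogen-containing side chains.
Matching residues: K7.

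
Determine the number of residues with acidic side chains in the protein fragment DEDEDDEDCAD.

9

The acidic residues are Asp (D) and Glu (E), whose side chains end in a carboxylate group.
Matching residues: D1, E2, D3, E4, D5, D6, E7, D8, D11.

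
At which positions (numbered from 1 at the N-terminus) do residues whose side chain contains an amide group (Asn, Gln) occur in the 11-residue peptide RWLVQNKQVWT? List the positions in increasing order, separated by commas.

Matching residues: Q5, N6, Q8.

5, 6, 8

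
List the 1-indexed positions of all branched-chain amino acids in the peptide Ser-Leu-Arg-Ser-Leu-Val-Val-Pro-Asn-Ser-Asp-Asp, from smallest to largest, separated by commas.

Valine (V), leucine (L), and isoleucine (I) are the branched-chain amino acids.
Matching residues: Leu2, Leu5, Val6, Val7.

2, 5, 6, 7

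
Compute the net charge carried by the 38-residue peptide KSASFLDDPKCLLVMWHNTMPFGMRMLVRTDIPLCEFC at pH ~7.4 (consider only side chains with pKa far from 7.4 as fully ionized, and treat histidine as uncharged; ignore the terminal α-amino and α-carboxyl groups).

Near pH 7.4, K and R contribute +1 each, D and E contribute −1 each, and every other side chain (His included, as stated) is uncharged.
Positive (K, R): K1, K10, R25, R29 → +4.
Negative (D, E): D7, D8, D31, E36 → −4.
Net charge = (+4) + (−4) = 0.

0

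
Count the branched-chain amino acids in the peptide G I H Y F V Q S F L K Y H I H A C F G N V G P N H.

The BCAAs are Val, Leu, and Ile — aliphatic side chains with a branch point.
Matching residues: I2, V6, L10, I14, V21.

5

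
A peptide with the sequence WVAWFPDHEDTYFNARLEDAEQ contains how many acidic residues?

6

The acidic residues are Asp (D) and Glu (E), whose side chains end in a carboxylate group.
Matching residues: D7, E9, D10, E18, D19, E21.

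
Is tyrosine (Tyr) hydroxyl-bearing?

S, T, and Y are the three residues with a side-chain hydroxyl.
Tyrosine is in this group.

Yes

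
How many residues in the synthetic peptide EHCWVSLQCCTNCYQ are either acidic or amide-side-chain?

Acidic: D, E. Amide-side-chain: N, Q.
Acidic residues here: E1 (1).
Amide-side-chain residues here: Q8, N12, Q15 (3).
The two groups share no amino acid, so total = 1 + 3 = 4.

4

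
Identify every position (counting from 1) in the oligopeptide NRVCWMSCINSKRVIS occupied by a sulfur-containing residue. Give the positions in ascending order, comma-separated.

4, 6, 8

Only Cys (C) and Met (M) have a sulfur atom in the side chain.
Matching residues: C4, M6, C8.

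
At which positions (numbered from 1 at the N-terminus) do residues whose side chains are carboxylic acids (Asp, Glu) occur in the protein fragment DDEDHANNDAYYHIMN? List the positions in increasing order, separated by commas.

Matching residues: D1, D2, E3, D4, D9.

1, 2, 3, 4, 9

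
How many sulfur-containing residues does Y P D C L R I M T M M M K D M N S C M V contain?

8

Only Cys (C) and Met (M) have a sulfur atom in the side chain.
Matching residues: C4, M8, M10, M11, M12, M15, C18, M19.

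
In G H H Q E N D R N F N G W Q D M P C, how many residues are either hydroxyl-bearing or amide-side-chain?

5

Hydroxyl-bearing: S, T, Y. Amide-side-chain: N, Q.
Hydroxyl-bearing residues here: none (0).
Amide-side-chain residues here: Q4, N6, N9, N11, Q14 (5).
The two groups share no amino acid, so total = 0 + 5 = 5.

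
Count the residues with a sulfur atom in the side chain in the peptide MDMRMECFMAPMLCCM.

The sulfur-bearing residues are cysteine (–SH) and methionine (–S–CH₃).
Matching residues: M1, M3, M5, C7, M9, M12, C14, C15, M16.

9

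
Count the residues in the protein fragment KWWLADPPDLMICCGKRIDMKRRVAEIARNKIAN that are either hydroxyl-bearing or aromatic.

2

Hydroxyl-bearing: S, T, Y. Aromatic: F, W, Y.
Hydroxyl-bearing residues here: none (0).
Aromatic residues here: W2, W3 (2).
(Y belongs to both groups, but none appear in this sequence.) Total = 0 + 2 = 2.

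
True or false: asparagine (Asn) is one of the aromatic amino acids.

The aromatic amino acids are Phe (F, benzyl), Trp (W, indole), and Tyr (Y, phenol).
Asparagine is not in this group.

False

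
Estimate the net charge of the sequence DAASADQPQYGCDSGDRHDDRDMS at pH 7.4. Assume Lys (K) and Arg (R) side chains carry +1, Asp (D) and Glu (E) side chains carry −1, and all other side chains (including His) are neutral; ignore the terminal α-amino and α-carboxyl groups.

-5

Positive (K, R): R17, R21 → +2.
Negative (D, E): D1, D6, D13, D16, D19, D20, D22 → −7.
Net charge = (+2) + (−7) = −5.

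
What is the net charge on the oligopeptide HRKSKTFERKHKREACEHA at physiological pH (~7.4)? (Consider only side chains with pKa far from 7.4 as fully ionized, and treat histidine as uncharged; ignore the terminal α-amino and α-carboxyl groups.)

The side chains ionized at physiological pH are Lys/Arg (+1) and Asp/Glu (−1); with His treated as neutral, nothing else contributes.
Positive (K, R): R2, K3, K5, R9, K10, K12, R13 → +7.
Negative (D, E): E8, E14, E17 → −3.
Net charge = (+7) + (−3) = +4.

+4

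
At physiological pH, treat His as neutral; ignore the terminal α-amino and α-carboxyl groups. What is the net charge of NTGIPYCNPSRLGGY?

Near pH 7.4, K and R contribute +1 each, D and E contribute −1 each, and every other side chain (His included, as stated) is uncharged.
Positive (K, R): R11 → +1.
Negative (D, E): none → −0.
Net charge = (+1) + (−0) = +1.

+1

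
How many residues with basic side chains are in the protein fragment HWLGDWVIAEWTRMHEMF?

Lysine (K), arginine (R), and histidine (H) have basic, nitrogen-containing side chains.
Matching residues: H1, R13, H15.

3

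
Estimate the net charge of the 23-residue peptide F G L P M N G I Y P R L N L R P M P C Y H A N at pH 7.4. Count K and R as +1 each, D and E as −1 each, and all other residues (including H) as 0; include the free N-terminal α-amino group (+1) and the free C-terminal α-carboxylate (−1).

Positive (K, R): R11, R15 → +2.
Negative (D, E): none → −0.
The N-terminus (+1) and C-terminus (−1) cancel.
Net charge = (+2) + (−0) = +2.

+2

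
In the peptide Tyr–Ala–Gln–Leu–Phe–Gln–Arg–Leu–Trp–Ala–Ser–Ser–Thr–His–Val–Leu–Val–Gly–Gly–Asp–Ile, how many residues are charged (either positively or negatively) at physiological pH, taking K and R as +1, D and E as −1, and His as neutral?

2

Charged side chains at pH ~7.4: K, R (positive); D, E (negative).
Matching residues: Arg7, Asp20.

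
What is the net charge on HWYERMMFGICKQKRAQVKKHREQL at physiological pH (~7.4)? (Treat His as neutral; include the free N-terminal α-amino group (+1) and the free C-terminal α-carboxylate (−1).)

The side chains ionized at physiological pH are Lys/Arg (+1) and Asp/Glu (−1); with His treated as neutral, nothing else contributes.
Positive (K, R): R5, K12, K14, R15, K19, K20, R22 → +7.
Negative (D, E): E4, E23 → −2.
The N-terminus (+1) and C-terminus (−1) cancel.
Net charge = (+7) + (−2) = +5.

+5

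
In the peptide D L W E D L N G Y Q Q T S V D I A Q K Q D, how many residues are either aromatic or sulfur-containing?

2

Aromatic: F, W, Y. Sulfur-containing: C, M.
Aromatic residues here: W3, Y9 (2).
Sulfur-containing residues here: none (0).
The two groups share no amino acid, so total = 2 + 0 = 2.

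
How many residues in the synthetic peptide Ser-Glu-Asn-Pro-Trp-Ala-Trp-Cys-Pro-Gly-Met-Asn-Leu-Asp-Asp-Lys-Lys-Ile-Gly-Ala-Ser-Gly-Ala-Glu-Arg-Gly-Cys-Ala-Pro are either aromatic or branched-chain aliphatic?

4

Aromatic: F, W, Y. Branched-chain aliphatic: I, L, V.
Aromatic residues here: Trp5, Trp7 (2).
Branched-chain aliphatic residues here: Leu13, Ile18 (2).
The two groups share no amino acid, so total = 2 + 2 = 4.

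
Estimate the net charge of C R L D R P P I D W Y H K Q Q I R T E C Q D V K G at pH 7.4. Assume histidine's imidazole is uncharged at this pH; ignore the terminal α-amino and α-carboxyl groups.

+1

At pH ~7.4 the Lys and Arg side chains are protonated (+1), the Asp and Glu side chains are deprotonated (−1), and with His taken as neutral all other side chains carry no charge.
Positive (K, R): R2, R5, K13, R17, K24 → +5.
Negative (D, E): D4, D9, E19, D22 → −4.
Net charge = (+5) + (−4) = +1.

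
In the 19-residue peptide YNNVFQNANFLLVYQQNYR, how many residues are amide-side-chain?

Asparagine (N) and glutamine (Q) have uncharged amide side chains.
Matching residues: N2, N3, Q6, N7, N9, Q15, Q16, N17.

8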